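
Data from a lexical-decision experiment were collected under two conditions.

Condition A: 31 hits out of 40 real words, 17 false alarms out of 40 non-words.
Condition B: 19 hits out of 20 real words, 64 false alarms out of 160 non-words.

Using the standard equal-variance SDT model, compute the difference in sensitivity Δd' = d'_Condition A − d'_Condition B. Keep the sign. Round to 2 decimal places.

Condition A: z(0.7750) = 0.755, z(0.4250) = -0.189, d' = 0.944
Condition B: z(0.9500) = 1.645, z(0.4000) = -0.253, d' = 1.898
Δd' = d'_Condition A − d'_Condition B = 0.944 − 1.898 = -0.954
Condition B has the higher sensitivity.

Δd' = -0.95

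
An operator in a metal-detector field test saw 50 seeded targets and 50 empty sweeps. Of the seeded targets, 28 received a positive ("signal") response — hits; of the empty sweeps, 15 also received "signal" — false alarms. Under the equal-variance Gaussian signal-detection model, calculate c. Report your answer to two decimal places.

c = 0.19

H = 28/50 = 0.5600
FA = 15/50 = 0.3000
z(H) = 0.1510
z(FA) = -0.5244
c = −½·[z(H) + z(FA)] = −0.5 × (0.1510 + (-0.5244)) = 0.1867
c > 0: the operator has a conservative response bias.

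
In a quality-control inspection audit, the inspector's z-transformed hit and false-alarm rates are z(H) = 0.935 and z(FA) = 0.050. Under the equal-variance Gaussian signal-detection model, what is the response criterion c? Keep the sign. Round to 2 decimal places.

c = -0.49

c = −½·[z(H) + z(FA)] = −½·(0.935 + 0.050) = -0.4925
c < 0: the inspector has a liberal response bias.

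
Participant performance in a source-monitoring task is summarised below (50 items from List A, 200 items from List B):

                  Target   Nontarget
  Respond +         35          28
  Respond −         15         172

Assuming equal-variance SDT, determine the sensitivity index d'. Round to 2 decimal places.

d' = 1.60

H = 35/50 = 0.7000
FA = 28/200 = 0.1400
z(0.7000) = 0.5244, z(0.1400) = -1.0803
d' = z(H) − z(FA) = 0.5244 − (-1.0803) = 1.6047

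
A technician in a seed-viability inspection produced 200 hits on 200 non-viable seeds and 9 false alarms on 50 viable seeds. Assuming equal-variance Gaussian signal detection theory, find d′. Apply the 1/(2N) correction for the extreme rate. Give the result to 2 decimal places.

The hit rate is 200/200 = 1, so apply the 1/(2N) correction: H → 1 − 1/(2·200) = 0.99750.
z(H) = z(0.99750) = 2.807
z(FA) = z(0.18000) = -0.915
d' = 2.807 − (-0.915) = 3.722

d′ = 3.72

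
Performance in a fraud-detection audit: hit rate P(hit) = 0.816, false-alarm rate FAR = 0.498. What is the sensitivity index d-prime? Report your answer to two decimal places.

Φ⁻¹(H) = Φ⁻¹(0.816) = 0.900
Φ⁻¹(FA) = Φ⁻¹(0.498) = -0.005
d' = z(H) − z(FA) = 0.900 − (-0.005) = 0.905

d-prime = 0.91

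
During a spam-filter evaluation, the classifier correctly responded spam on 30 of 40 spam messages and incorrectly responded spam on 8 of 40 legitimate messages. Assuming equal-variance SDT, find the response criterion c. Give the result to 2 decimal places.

H = 30/40 = 0.7500
FA = 8/40 = 0.2000
z(H) = 0.674
z(FA) = -0.842
c = −½·[z(H) + z(FA)] = −0.5 × (0.674 + (-0.842)) = 0.084

c = 0.08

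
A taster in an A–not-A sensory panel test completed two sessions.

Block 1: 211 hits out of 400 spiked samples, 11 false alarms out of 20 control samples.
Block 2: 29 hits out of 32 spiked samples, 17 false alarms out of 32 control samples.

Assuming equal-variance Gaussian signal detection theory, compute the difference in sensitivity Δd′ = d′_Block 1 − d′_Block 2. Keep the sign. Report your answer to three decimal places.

Block 1: z(0.5275) = 0.0690, z(0.5500) = 0.1257, d' = -0.0567
Block 2: z(0.9062) = 1.3177, z(0.5312) = 0.0783, d' = 1.2394
Δd' = d'_Block 1 − d'_Block 2 = -0.0567 − 1.2394 = -1.2961
Block 2 has the higher sensitivity.

Δd′ = -1.296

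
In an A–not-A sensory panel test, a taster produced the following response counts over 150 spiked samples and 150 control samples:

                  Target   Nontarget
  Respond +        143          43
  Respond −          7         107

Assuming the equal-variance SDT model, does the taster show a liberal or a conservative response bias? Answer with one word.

liberal

z(H) = 1.678, z(FA) = -0.563
c = −½·(z(H) + z(FA)) = -0.5575
c < 0 → liberal criterion (biased toward responding “yes”).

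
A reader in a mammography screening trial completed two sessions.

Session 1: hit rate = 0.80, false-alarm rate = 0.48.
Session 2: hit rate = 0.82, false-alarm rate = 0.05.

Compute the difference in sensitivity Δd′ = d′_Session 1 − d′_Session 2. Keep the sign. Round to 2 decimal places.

Session 1: z(0.80) = 0.842, z(0.48) = -0.050, d' = 0.892
Session 2: z(0.82) = 0.915, z(0.05) = -1.645, d' = 2.560
Δd' = d'_Session 1 − d'_Session 2 = 0.892 − 2.560 = -1.668
Session 2 has the higher sensitivity.

Δd′ = -1.67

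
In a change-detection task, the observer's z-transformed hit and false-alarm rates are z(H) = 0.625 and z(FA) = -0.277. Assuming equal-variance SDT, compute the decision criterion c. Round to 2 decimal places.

c = -0.17

c = −½·[z(H) + z(FA)] = −½·(0.625 + (-0.277)) = -0.174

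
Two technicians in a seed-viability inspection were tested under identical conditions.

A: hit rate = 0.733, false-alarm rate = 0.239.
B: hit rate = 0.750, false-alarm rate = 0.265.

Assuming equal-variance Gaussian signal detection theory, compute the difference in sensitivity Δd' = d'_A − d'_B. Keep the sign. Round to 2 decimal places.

A: z(0.733) = 0.622, z(0.239) = -0.710, d' = 1.332
B: z(0.750) = 0.674, z(0.265) = -0.628, d' = 1.302
Δd' = d'_A − d'_B = 1.332 − 1.302 = 0.030
A has the higher sensitivity.

Δd' = 0.03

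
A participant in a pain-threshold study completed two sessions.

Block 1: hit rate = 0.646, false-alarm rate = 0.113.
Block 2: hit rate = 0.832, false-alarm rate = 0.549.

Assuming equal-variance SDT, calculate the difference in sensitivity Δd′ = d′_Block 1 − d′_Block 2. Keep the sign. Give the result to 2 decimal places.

Block 1: z(0.646) = 0.375, z(0.113) = -1.211, d' = 1.586
Block 2: z(0.832) = 0.962, z(0.549) = 0.123, d' = 0.839
Δd' = d'_Block 1 − d'_Block 2 = 1.586 − 0.839 = 0.747
Block 1 has the higher sensitivity.

Δd′ = 0.75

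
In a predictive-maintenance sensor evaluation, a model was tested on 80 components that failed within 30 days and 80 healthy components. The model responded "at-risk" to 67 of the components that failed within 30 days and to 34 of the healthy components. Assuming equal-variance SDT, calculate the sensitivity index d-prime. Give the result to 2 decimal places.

d-prime = 1.17

H = 67/80 = 0.8375
FA = 34/80 = 0.4250
z(0.8375) = 0.9842, z(0.4250) = -0.1891
d' = z(H) − z(FA) = 0.9842 − (-0.1891) = 1.1733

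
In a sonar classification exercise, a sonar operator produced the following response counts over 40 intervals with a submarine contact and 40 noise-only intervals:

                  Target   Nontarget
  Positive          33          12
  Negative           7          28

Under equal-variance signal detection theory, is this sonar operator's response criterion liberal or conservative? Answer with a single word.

z(H) = 0.935, z(FA) = -0.524
c = −½·(z(H) + z(FA)) = -0.2055
c < 0 → liberal criterion (biased toward responding “yes”).

liberal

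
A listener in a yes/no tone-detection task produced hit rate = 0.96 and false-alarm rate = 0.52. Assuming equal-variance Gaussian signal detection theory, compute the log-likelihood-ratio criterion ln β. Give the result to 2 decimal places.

z(H) = 1.751
z(FA) = 0.050
ln β = −½·[z(H)² − z(FA)²] = −0.5 × (3.066 − 0.003) = -1.5315

ln β = -1.53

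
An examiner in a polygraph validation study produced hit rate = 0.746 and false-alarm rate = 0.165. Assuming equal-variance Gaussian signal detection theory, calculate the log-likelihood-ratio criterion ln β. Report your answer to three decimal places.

ln β = 0.255

z(H) = z(0.746) = 0.6620
z(FA) = z(0.165) = -0.9741
ln β = −½·[z(H)² − z(FA)²] = −0.5 × (0.4382 − 0.9489) = 0.25535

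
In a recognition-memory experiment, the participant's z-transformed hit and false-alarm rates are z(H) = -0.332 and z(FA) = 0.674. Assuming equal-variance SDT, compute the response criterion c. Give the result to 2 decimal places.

c = -0.17

c = −½·[z(H) + z(FA)] = −½·(-0.332 + 0.674) = -0.171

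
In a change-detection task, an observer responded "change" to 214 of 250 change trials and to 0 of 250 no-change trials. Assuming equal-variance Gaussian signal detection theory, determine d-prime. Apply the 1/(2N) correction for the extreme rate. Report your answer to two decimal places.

d-prime = 3.94

The false-alarm rate is 0/250 = 0, so apply the 1/(2N) correction: FA → 1/(2·250) = 0.00200.
z(H) = z(0.85600) = 1.063
z(FA) = z(0.00200) = -2.878
d' = 1.063 − (-2.878) = 3.941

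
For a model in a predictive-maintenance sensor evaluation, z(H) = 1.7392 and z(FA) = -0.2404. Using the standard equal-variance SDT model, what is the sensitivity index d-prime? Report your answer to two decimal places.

d-prime = 1.98

d' = z(H) − z(FA) = 1.7392 − (-0.2404) = 1.9796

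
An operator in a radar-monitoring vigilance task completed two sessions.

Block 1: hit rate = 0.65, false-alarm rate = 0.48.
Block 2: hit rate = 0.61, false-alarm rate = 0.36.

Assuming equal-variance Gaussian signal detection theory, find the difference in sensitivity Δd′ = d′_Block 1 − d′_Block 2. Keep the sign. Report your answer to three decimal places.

Δd′ = -0.202

Block 1: z(0.65) = 0.3853, z(0.48) = -0.0502, d' = 0.4355
Block 2: z(0.61) = 0.2793, z(0.36) = -0.3585, d' = 0.6378
Δd' = d'_Block 1 − d'_Block 2 = 0.4355 − 0.6378 = -0.2023
Block 2 has the higher sensitivity.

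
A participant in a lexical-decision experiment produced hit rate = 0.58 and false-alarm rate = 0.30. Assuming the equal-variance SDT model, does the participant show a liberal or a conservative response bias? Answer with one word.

conservative

z(H) = 0.202, z(FA) = -0.524
c = −½·(z(H) + z(FA)) = 0.161
c > 0 → conservative criterion (biased toward responding “no”).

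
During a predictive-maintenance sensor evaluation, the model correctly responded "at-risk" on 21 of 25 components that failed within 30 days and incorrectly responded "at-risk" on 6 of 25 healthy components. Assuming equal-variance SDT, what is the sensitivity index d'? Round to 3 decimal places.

H = 21/25 = 0.8400
FA = 6/25 = 0.2400
z(H) = z(0.8400) = 0.9945
z(FA) = z(0.2400) = -0.7063
d' = z(H) − z(FA) = 0.9945 − (-0.7063) = 1.7008

d' = 1.701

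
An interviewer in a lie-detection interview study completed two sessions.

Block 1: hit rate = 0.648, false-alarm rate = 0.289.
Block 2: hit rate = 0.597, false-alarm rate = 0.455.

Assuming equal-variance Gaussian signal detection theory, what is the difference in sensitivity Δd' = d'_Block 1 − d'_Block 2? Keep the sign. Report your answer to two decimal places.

Δd' = 0.58

Block 1: z(0.648) = 0.380, z(0.289) = -0.556, d' = 0.936
Block 2: z(0.597) = 0.246, z(0.455) = -0.113, d' = 0.359
Δd' = d'_Block 1 − d'_Block 2 = 0.936 − 0.359 = 0.577
Block 1 has the higher sensitivity.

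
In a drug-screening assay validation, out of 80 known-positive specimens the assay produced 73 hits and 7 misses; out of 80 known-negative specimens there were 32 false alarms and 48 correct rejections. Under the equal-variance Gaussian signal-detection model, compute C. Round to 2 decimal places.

C = -0.55

H = 73/80 = 0.9125
FA = 32/80 = 0.4000
Φ⁻¹(0.9125) = 1.356, Φ⁻¹(0.4000) = -0.253
c = −½·[z(H) + z(FA)] = −0.5 × (1.356 + (-0.253)) = -0.5515
c < 0: the assay has a liberal response bias.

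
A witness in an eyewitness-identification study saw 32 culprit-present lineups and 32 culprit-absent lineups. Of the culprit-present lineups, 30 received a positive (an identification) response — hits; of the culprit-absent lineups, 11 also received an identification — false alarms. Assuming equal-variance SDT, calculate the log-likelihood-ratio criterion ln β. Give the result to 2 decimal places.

ln β = -1.10

H = 30/32 = 0.9375
FA = 11/32 = 0.3438
z(0.9375) = 1.534, z(0.3438) = -0.402
ln β = −½·[z(H)² − z(FA)²] = −0.5 × (2.353 − 0.162) = -1.0955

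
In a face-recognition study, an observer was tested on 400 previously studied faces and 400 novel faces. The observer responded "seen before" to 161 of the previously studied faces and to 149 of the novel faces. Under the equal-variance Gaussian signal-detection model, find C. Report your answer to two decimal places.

C = 0.29

H = 161/400 = 0.4025
FA = 149/400 = 0.3725
z(H) = -0.247
z(FA) = -0.325
c = −½·[z(H) + z(FA)] = −0.5 × (-0.247 + (-0.325)) = 0.286
c > 0: the observer has a conservative response bias.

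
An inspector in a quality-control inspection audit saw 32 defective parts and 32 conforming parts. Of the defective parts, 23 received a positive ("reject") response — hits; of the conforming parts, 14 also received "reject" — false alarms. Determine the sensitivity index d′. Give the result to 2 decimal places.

d′ = 0.74

H = 23/32 = 0.7188
FA = 14/32 = 0.4375
z(H) = z(0.7188) = 0.579
z(FA) = z(0.4375) = -0.157
d' = z(H) − z(FA) = 0.579 − (-0.157) = 0.736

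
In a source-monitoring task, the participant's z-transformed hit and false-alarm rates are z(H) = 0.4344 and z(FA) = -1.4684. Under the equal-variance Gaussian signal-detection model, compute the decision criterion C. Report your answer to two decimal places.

C = 0.52

c = −½·[z(H) + z(FA)] = −½·(0.4344 + (-1.4684)) = 0.5170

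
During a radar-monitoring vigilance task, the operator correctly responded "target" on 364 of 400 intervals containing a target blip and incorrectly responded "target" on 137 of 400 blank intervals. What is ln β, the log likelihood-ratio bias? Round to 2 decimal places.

ln β = -0.82

H = 364/400 = 0.9100
FA = 137/400 = 0.3425
Φ⁻¹(H) = Φ⁻¹(0.9100) = 1.341
Φ⁻¹(FA) = Φ⁻¹(0.3425) = -0.406
ln β = −½·[z(H)² − z(FA)²] = −0.5 × (1.798 − 0.165) = -0.8165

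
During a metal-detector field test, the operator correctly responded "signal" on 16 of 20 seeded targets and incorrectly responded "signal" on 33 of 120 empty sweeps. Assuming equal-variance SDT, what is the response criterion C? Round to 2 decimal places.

H = 16/20 = 0.8000
FA = 33/120 = 0.2750
z(H) = z(0.8000) = 0.8416
z(FA) = z(0.2750) = -0.5978
c = −½·[z(H) + z(FA)] = −0.5 × (0.8416 + (-0.5978)) = -0.1219

C = -0.12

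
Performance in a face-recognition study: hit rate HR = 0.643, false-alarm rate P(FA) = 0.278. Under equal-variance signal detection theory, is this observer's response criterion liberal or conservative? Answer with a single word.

z(H) = 0.366, z(FA) = -0.589
c = −½·(z(H) + z(FA)) = 0.1115
c > 0 → conservative criterion (biased toward responding “no”).

conservative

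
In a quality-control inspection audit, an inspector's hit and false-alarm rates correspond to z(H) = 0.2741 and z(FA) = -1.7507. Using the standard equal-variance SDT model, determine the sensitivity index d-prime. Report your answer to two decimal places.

d-prime = 2.02

d' = z(H) − z(FA) = 0.2741 − (-1.7507) = 2.0248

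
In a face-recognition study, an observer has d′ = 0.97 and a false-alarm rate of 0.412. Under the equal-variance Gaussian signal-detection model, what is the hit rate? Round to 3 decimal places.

z(false-alarm rate) = z(0.412) = -0.2224
z(H) = z(FA) + d' = -0.2224 + 0.97 = 0.7476
hit rate = Φ(0.7476) = 0.7726

hit rate = 0.773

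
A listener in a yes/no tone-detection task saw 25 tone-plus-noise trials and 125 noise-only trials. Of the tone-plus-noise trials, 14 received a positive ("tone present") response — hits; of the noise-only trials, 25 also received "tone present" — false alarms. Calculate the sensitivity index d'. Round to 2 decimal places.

H = 14/25 = 0.5600
FA = 25/125 = 0.2000
z(H) = z(0.5600) = 0.151
z(FA) = z(0.2000) = -0.842
d' = z(H) − z(FA) = 0.151 − (-0.842) = 0.993

d' = 0.99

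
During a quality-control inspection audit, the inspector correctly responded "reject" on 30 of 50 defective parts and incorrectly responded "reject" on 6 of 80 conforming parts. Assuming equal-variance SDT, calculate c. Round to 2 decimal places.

c = 0.59

H = 30/50 = 0.6000
FA = 6/80 = 0.0750
Φ⁻¹(H) = 0.2533
Φ⁻¹(FA) = -1.4395
c = −½·[z(H) + z(FA)] = −0.5 × (0.2533 + (-1.4395)) = 0.5931
c > 0: the inspector has a conservative response bias.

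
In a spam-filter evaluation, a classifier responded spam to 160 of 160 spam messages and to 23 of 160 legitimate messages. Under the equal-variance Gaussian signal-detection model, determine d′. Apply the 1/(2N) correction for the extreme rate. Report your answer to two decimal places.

The hit rate is 160/160 = 1, so apply the 1/(2N) correction: H → 1 − 1/(2·160) = 0.99687.
z(H) = z(0.99687) = 2.734
z(FA) = z(0.14375) = -1.064
d' = 2.734 − (-1.064) = 3.798

d′ = 3.80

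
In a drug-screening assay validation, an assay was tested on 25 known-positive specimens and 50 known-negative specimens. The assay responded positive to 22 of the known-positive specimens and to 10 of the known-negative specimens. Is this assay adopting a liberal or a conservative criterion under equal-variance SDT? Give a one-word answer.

liberal

z(H) = 1.175, z(FA) = -0.842
c = −½·(z(H) + z(FA)) = -0.1665
c < 0 → liberal criterion (biased toward responding “yes”).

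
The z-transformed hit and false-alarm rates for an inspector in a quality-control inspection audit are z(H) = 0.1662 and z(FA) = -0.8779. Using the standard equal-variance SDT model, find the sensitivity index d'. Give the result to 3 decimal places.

d' = 1.044

d' = z(H) − z(FA) = 0.1662 − (-0.8779) = 1.0441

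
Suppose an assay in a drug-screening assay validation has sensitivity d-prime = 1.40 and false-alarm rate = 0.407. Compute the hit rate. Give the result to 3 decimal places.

hit rate = 0.878

z(false-alarm rate) = z(0.407) = -0.2353
z(H) = z(FA) + d' = -0.2353 + 1.40 = 1.1647
hit rate = Φ(1.1647) = 0.8779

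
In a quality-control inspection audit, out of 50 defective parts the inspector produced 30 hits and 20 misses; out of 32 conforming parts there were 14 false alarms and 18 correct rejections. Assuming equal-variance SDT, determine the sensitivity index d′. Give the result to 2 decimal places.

d′ = 0.41

H = 30/50 = 0.6000
FA = 14/32 = 0.4375
z(0.6000) = 0.2533, z(0.4375) = -0.1573
d' = z(H) − z(FA) = 0.2533 − (-0.1573) = 0.4106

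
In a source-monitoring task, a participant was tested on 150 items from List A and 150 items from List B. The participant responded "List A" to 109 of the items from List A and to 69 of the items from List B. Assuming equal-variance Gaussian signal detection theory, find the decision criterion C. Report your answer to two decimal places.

C = -0.25

H = 109/150 = 0.7267
FA = 69/150 = 0.4600
z(H) = z(0.7267) = 0.603
z(FA) = z(0.4600) = -0.100
c = −½·[z(H) + z(FA)] = −0.5 × (0.603 + (-0.100)) = -0.2515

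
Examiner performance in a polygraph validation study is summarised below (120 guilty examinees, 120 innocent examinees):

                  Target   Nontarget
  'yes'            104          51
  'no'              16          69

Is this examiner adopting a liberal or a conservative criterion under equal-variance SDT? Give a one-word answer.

liberal

z(H) = 1.111, z(FA) = -0.189
c = −½·(z(H) + z(FA)) = -0.461
c < 0 → liberal criterion (biased toward responding “yes”).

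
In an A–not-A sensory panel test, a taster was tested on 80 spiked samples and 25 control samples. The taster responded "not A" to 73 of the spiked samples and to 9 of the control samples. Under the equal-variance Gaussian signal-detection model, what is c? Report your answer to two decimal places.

c = -0.50

H = 73/80 = 0.9125
FA = 9/25 = 0.3600
z(0.9125) = 1.356, z(0.3600) = -0.358
c = −½·[z(H) + z(FA)] = −0.5 × (1.356 + (-0.358)) = -0.499
c < 0: the taster has a liberal response bias.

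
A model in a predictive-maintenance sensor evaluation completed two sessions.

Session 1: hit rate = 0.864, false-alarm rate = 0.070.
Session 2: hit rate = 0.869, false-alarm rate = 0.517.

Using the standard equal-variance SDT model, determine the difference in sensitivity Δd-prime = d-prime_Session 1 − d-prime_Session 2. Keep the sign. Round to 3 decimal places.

Session 1: z(0.864) = 1.0985, z(0.070) = -1.4758, d' = 2.5743
Session 2: z(0.869) = 1.1217, z(0.517) = 0.0426, d' = 1.0791
Δd' = d'_Session 1 − d'_Session 2 = 2.5743 − 1.0791 = 1.4952
Session 1 has the higher sensitivity.

Δd-prime = 1.495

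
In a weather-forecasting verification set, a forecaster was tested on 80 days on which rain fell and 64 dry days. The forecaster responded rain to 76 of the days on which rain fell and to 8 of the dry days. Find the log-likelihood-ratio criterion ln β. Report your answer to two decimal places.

H = 76/80 = 0.9500
FA = 8/64 = 0.1250
z(H) = 1.645
z(FA) = -1.150
ln β = −½·[z(H)² − z(FA)²] = −0.5 × (2.706 − 1.323) = -0.6915

ln β = -0.69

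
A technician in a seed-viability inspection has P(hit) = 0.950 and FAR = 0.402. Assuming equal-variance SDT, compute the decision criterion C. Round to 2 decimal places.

Φ⁻¹(H) = Φ⁻¹(0.950) = 1.6449
Φ⁻¹(FA) = Φ⁻¹(0.402) = -0.2482
c = −½·[z(H) + z(FA)] = −0.5 × (1.6449 + (-0.2482)) = -0.69835
c < 0: the technician has a liberal response bias.

C = -0.70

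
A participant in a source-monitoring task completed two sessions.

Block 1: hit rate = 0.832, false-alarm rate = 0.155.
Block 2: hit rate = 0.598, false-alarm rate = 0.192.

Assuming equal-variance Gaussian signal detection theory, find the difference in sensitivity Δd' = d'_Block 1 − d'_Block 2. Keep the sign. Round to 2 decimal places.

Δd' = 0.86

Block 1: z(0.832) = 0.962, z(0.155) = -1.015, d' = 1.977
Block 2: z(0.598) = 0.248, z(0.192) = -0.871, d' = 1.119
Δd' = d'_Block 1 − d'_Block 2 = 1.977 − 1.119 = 0.858
Block 1 has the higher sensitivity.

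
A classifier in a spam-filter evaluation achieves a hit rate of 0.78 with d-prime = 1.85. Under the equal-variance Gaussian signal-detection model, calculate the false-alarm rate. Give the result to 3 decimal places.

false-alarm rate = 0.141

z(hit rate) = z(0.78) = 0.7722
z(FA) = z(H) − d' = 0.7722 − 1.85 = -1.0778
false-alarm rate = Φ(-1.0778) = 0.1406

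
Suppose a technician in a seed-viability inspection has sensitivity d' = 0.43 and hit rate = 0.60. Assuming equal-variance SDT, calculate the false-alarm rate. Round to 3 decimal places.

z(hit rate) = z(0.60) = 0.2533
z(FA) = z(H) − d' = 0.2533 − 0.43 = -0.1767
false-alarm rate = Φ(-0.1767) = 0.4299

false-alarm rate = 0.430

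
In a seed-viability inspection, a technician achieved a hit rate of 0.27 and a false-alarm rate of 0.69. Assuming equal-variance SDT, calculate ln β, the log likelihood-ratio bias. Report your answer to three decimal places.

z(0.27) = -0.6128, z(0.69) = 0.4959
ln β = −½·[z(H)² − z(FA)²] = −0.5 × (0.3755 − 0.2459) = -0.0648

ln β = -0.065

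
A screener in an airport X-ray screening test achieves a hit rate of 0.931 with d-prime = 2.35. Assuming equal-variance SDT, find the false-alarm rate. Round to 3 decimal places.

false-alarm rate = 0.193

z(hit rate) = z(0.931) = 1.4833
z(FA) = z(H) − d' = 1.4833 − 2.35 = -0.8667
false-alarm rate = Φ(-0.8667) = 0.1931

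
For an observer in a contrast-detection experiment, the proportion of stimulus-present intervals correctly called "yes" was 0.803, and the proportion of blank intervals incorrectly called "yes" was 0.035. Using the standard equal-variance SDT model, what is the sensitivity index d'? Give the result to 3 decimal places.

Φ⁻¹(H) = Φ⁻¹(0.803) = 0.8524
Φ⁻¹(FA) = Φ⁻¹(0.035) = -1.8119
d' = z(H) − z(FA) = 0.8524 − (-1.8119) = 2.6643

d' = 2.664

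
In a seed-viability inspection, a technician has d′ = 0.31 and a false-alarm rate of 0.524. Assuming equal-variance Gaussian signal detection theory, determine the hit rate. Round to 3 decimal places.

z(false-alarm rate) = z(0.524) = 0.0602
z(H) = z(FA) + d' = 0.0602 + 0.31 = 0.3702
hit rate = Φ(0.3702) = 0.6444

hit rate = 0.644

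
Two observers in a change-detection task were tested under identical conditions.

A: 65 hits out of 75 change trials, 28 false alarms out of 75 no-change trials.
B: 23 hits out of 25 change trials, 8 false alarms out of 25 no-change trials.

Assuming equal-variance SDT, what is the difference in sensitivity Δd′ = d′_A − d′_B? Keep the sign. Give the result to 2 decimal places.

A: z(0.8667) = 1.111, z(0.3733) = -0.323, d' = 1.434
B: z(0.9200) = 1.405, z(0.3200) = -0.468, d' = 1.873
Δd' = d'_A − d'_B = 1.434 − 1.873 = -0.439
B has the higher sensitivity.

Δd′ = -0.44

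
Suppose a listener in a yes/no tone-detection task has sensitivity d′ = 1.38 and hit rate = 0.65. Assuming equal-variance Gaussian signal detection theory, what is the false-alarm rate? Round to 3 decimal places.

z(hit rate) = z(0.65) = 0.3853
z(FA) = z(H) − d' = 0.3853 − 1.38 = -0.9947
false-alarm rate = Φ(-0.9947) = 0.1599

false-alarm rate = 0.160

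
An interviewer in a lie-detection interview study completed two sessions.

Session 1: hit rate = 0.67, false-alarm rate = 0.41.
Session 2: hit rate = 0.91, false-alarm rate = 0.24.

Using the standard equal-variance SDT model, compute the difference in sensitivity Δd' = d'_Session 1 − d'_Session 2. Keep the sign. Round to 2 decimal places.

Δd' = -1.38

Session 1: z(0.67) = 0.440, z(0.41) = -0.228, d' = 0.668
Session 2: z(0.91) = 1.341, z(0.24) = -0.706, d' = 2.047
Δd' = d'_Session 1 − d'_Session 2 = 0.668 − 2.047 = -1.379
Session 2 has the higher sensitivity.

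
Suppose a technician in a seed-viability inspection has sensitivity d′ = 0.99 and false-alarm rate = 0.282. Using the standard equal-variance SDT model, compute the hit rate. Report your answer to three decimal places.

hit rate = 0.660

z(false-alarm rate) = z(0.282) = -0.5769
z(H) = z(FA) + d' = -0.5769 + 0.99 = 0.4131
hit rate = Φ(0.4131) = 0.6602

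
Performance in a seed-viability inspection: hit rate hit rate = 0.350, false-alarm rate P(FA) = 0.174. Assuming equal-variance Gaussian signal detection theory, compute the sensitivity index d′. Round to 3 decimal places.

d′ = 0.553

Φ⁻¹(0.350) = -0.3853, Φ⁻¹(0.174) = -0.9385
d' = z(H) − z(FA) = -0.3853 − (-0.9385) = 0.5532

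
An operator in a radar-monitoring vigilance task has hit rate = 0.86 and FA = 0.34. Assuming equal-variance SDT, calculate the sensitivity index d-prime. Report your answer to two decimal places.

d-prime = 1.49

z(H) = 1.0803
z(FA) = -0.4125
d' = z(H) − z(FA) = 1.0803 − (-0.4125) = 1.4928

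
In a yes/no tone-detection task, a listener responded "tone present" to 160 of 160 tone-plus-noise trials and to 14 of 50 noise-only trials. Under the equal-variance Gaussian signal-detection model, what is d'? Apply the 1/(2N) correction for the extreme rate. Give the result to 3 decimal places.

The hit rate is 160/160 = 1, so apply the 1/(2N) correction: H → 1 − 1/(2·160) = 0.99687.
z(H) = z(0.99687) = 2.7338
z(FA) = z(0.28000) = -0.5828
d' = 2.7338 − (-0.5828) = 3.3166

d' = 3.317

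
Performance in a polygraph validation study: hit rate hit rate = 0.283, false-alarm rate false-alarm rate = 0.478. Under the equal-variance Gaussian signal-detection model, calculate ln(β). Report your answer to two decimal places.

ln β = -0.16

z(H) = z(0.283) = -0.574
z(FA) = z(0.478) = -0.055
ln β = −½·[z(H)² − z(FA)²] = −0.5 × (0.329 − 0.003) = -0.163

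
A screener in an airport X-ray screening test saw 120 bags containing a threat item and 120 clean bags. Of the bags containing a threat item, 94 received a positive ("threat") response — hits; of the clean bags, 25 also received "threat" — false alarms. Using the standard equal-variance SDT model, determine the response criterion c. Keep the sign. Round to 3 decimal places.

H = 94/120 = 0.7833
FA = 25/120 = 0.2083
z(0.7833) = 0.7834, z(0.2083) = -0.8123
c = −½·[z(H) + z(FA)] = −0.5 × (0.7834 + (-0.8123)) = 0.01445

c = 0.014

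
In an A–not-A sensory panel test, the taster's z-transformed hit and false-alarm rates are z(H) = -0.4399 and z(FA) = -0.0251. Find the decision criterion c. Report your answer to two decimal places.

c = −½·[z(H) + z(FA)] = −½·(-0.4399 + (-0.0251)) = 0.2325

c = 0.23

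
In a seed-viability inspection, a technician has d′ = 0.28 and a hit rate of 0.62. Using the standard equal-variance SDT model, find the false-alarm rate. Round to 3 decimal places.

z(hit rate) = z(0.62) = 0.3055
z(FA) = z(H) − d' = 0.3055 − 0.28 = 0.0255
false-alarm rate = Φ(0.0255) = 0.5102

false-alarm rate = 0.510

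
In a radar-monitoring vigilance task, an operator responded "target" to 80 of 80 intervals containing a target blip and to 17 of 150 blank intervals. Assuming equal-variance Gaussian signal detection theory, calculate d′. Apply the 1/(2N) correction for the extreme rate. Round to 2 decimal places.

d′ = 3.71

The hit rate is 80/80 = 1, so apply the 1/(2N) correction: H → 1 − 1/(2·80) = 0.99375.
z(H) = z(0.99375) = 2.498
z(FA) = z(0.11333) = -1.209
d' = 2.498 − (-1.209) = 3.707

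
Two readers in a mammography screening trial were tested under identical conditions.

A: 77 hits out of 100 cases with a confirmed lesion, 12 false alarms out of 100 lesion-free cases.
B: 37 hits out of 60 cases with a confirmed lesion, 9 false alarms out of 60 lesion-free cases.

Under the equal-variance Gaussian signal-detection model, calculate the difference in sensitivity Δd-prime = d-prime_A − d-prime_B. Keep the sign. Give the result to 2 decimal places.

Δd-prime = 0.58

A: z(0.7700) = 0.739, z(0.1200) = -1.175, d' = 1.914
B: z(0.6167) = 0.297, z(0.1500) = -1.036, d' = 1.333
Δd' = d'_A − d'_B = 1.914 − 1.333 = 0.581
A has the higher sensitivity.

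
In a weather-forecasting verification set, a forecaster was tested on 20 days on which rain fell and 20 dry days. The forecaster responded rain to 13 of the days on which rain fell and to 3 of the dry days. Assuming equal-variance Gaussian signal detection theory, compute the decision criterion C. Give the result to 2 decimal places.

C = 0.33

H = 13/20 = 0.6500
FA = 3/20 = 0.1500
z(H) = 0.3853
z(FA) = -1.0364
c = −½·[z(H) + z(FA)] = −0.5 × (0.3853 + (-1.0364)) = 0.32555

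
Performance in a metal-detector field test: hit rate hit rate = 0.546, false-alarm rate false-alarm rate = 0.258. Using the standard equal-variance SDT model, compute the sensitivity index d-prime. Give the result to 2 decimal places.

z(0.546) = 0.1156, z(0.258) = -0.6495
d' = z(H) − z(FA) = 0.1156 − (-0.6495) = 0.7651

d-prime = 0.77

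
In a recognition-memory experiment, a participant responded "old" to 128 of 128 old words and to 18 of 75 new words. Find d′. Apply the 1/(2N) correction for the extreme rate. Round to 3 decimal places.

The hit rate is 128/128 = 1, so apply the 1/(2N) correction: H → 1 − 1/(2·128) = 0.99609.
z(H) = z(0.99609) = 2.6597
z(FA) = z(0.24000) = -0.7063
d' = 2.6597 − (-0.7063) = 3.3660

d′ = 3.366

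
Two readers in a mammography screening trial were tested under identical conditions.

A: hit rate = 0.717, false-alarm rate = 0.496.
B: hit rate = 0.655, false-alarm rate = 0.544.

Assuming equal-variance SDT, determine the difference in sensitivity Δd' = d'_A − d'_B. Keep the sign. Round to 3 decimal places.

Δd' = 0.296

A: z(0.717) = 0.5740, z(0.496) = -0.0100, d' = 0.5840
B: z(0.655) = 0.3989, z(0.544) = 0.1105, d' = 0.2884
Δd' = d'_A − d'_B = 0.5840 − 0.2884 = 0.2956
A has the higher sensitivity.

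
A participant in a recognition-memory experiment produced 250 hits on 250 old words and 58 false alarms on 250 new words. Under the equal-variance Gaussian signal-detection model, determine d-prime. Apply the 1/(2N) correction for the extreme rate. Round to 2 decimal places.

d-prime = 3.61

The hit rate is 250/250 = 1, so apply the 1/(2N) correction: H → 1 − 1/(2·250) = 0.99800.
z(H) = z(0.99800) = 2.878
z(FA) = z(0.23200) = -0.732
d' = 2.878 − (-0.732) = 3.610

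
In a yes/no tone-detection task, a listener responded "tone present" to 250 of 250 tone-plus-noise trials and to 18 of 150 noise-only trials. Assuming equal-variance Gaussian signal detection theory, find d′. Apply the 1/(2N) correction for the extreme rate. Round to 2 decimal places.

The hit rate is 250/250 = 1, so apply the 1/(2N) correction: H → 1 − 1/(2·250) = 0.99800.
z(H) = z(0.99800) = 2.878
z(FA) = z(0.12000) = -1.175
d' = 2.878 − (-1.175) = 4.053

d′ = 4.05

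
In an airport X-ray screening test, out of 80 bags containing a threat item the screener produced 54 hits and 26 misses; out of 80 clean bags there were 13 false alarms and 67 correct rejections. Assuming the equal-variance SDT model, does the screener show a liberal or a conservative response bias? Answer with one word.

z(H) = 0.454, z(FA) = -0.984
c = −½·(z(H) + z(FA)) = 0.265
c > 0 → conservative criterion (biased toward responding “no”).

conservative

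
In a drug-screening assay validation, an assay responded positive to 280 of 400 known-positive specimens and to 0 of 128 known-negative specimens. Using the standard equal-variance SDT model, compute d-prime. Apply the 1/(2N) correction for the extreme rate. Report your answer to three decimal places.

The false-alarm rate is 0/128 = 0, so apply the 1/(2N) correction: FA → 1/(2·128) = 0.00391.
z(H) = z(0.70000) = 0.5244
z(FA) = z(0.00391) = -2.6597
d' = 0.5244 − (-2.6597) = 3.1841

d-prime = 3.184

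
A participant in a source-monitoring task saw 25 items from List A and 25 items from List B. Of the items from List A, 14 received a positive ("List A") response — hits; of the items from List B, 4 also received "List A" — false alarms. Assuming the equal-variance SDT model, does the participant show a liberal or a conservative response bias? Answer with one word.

z(H) = 0.151, z(FA) = -0.994
c = −½·(z(H) + z(FA)) = 0.4215
c > 0 → conservative criterion (biased toward responding “no”).

conservative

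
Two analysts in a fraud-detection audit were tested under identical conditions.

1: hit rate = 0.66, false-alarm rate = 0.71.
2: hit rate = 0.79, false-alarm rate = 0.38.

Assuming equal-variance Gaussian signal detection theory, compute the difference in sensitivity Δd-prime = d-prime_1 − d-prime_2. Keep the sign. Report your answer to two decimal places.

Δd-prime = -1.25

1: z(0.66) = 0.412, z(0.71) = 0.553, d' = -0.141
2: z(0.79) = 0.806, z(0.38) = -0.305, d' = 1.111
Δd' = d'_1 − d'_2 = -0.141 − 1.111 = -1.252
2 has the higher sensitivity.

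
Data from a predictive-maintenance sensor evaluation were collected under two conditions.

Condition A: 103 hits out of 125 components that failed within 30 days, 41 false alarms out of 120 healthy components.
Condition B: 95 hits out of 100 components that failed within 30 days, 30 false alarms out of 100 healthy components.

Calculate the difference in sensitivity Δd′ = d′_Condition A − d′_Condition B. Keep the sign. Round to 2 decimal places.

Condition A: z(0.8240) = 0.931, z(0.3417) = -0.408, d' = 1.339
Condition B: z(0.9500) = 1.645, z(0.3000) = -0.524, d' = 2.169
Δd' = d'_Condition A − d'_Condition B = 1.339 − 2.169 = -0.830
Condition B has the higher sensitivity.

Δd′ = -0.83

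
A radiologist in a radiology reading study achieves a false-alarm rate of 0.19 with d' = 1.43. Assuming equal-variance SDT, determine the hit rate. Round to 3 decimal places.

hit rate = 0.710

z(false-alarm rate) = z(0.19) = -0.8779
z(H) = z(FA) + d' = -0.8779 + 1.43 = 0.5521
hit rate = Φ(0.5521) = 0.7096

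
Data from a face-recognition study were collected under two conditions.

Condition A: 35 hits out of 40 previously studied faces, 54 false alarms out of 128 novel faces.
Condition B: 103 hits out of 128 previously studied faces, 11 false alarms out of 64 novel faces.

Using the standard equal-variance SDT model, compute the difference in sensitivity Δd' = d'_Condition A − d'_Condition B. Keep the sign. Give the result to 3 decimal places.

Δd' = -0.458

Condition A: z(0.8750) = 1.1503, z(0.4219) = -0.1970, d' = 1.3473
Condition B: z(0.8047) = 0.8585, z(0.1719) = -0.9467, d' = 1.8052
Δd' = d'_Condition A − d'_Condition B = 1.3473 − 1.8052 = -0.4579
Condition B has the higher sensitivity.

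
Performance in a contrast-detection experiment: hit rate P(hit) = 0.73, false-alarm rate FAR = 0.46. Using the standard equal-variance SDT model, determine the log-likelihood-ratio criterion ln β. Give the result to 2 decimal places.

z(H) = z(0.73) = 0.613
z(FA) = z(0.46) = -0.100
ln β = −½·[z(H)² − z(FA)²] = −0.5 × (0.376 − 0.010) = -0.183

ln β = -0.18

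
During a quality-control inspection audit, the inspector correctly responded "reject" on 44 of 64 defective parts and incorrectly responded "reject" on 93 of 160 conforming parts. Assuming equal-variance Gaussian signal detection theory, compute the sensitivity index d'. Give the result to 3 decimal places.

d' = 0.284

H = 44/64 = 0.6875
FA = 93/160 = 0.5813
z(0.6875) = 0.4888, z(0.5813) = 0.2052
d' = z(H) − z(FA) = 0.4888 − 0.2052 = 0.2836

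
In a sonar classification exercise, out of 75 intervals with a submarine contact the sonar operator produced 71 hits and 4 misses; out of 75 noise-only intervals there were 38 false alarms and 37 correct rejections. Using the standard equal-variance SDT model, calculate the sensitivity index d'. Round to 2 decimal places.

d' = 1.60

H = 71/75 = 0.9467
FA = 38/75 = 0.5067
z(H) = z(0.9467) = 1.6137
z(FA) = z(0.5067) = 0.0168
d' = z(H) − z(FA) = 1.6137 − 0.0168 = 1.5969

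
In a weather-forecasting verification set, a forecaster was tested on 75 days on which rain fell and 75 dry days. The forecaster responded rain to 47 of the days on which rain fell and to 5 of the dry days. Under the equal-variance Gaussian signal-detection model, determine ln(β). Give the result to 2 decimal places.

ln β = 1.07

H = 47/75 = 0.6267
FA = 5/75 = 0.0667
z(H) = 0.323
z(FA) = -1.501
ln β = −½·[z(H)² − z(FA)²] = −0.5 × (0.104 − 2.253) = 1.0745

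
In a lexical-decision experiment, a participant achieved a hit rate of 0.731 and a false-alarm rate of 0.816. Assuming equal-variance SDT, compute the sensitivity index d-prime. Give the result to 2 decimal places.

z(0.731) = 0.6158, z(0.816) = 0.9002
d' = z(H) − z(FA) = 0.6158 − 0.9002 = -0.2844

d-prime = -0.28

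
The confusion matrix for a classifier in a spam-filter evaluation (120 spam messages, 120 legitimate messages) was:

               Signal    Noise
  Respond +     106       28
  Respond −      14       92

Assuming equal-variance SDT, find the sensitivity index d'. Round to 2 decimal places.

d' = 1.92

H = 106/120 = 0.8833
FA = 28/120 = 0.2333
Φ⁻¹(H) = Φ⁻¹(0.8833) = 1.192
Φ⁻¹(FA) = Φ⁻¹(0.2333) = -0.728
d' = z(H) − z(FA) = 1.192 − (-0.728) = 1.920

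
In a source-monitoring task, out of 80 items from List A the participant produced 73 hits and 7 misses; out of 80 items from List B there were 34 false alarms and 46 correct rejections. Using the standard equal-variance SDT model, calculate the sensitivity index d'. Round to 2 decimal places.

H = 73/80 = 0.9125
FA = 34/80 = 0.4250
Φ⁻¹(H) = 1.3563
Φ⁻¹(FA) = -0.1891
d' = z(H) − z(FA) = 1.3563 − (-0.1891) = 1.5454

d' = 1.55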